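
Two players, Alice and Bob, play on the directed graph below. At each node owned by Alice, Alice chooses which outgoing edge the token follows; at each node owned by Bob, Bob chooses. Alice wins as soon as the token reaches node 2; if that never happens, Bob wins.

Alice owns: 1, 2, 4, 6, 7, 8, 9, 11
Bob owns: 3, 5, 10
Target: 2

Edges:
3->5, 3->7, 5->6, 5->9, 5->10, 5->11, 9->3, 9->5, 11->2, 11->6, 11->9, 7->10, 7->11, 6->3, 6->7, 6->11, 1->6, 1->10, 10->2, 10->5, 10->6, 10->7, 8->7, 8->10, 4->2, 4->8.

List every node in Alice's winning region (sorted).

A0 = {2}
A1: add {4, 11} — 4 (Alice) has 4→2; 11 (Alice) has 11→2.
A2: add {6, 7} — 6 (Alice) has 6→11; 7 (Alice) has 7→11.
A3: add {1, 8} — 1 (Alice) has 1→6; 8 (Alice) has 8→7.
A4 = A3; e.g. 3 (Bob) can still go to 5. Fixed point.
Alice's winning region = {1, 2, 4, 6, 7, 8, 11}.

1, 2, 4, 6, 7, 8, 11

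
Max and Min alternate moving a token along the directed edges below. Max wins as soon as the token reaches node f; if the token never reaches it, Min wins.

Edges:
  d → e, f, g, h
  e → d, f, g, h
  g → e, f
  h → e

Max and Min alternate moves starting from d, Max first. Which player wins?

Track states (vertex, player-to-move).
A0 = {(f,Max), (f,Min)}
A1: add {(d,Max), (e,Max), (g,Max)}.
(d,Max) ∈ A1 ⇒ Max forces the target.

Max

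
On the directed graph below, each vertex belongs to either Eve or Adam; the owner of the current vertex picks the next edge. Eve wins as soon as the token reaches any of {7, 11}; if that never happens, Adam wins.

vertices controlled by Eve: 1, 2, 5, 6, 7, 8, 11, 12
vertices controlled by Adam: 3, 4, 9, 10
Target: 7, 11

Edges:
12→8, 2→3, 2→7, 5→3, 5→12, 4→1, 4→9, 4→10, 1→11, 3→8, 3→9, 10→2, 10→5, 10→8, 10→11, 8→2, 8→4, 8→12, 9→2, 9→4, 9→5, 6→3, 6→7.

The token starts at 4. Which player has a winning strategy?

A0 = {7, 11}
A1: add {1, 2, 6} — 1 (Eve) has 1→11; 2 (Eve) has 2→7; 6 (Eve) has 6→7.
A2: add {8} — 8 (Eve) has 8→2.
A3: add {12} — 12 (Eve) has 12→8.
A4: add {5} — 5 (Eve) has 5→12.
A5: add {10} — 10 (Adam): all of {2, 5, 8, 11} already in.
A6 = A5; e.g. 3 (Adam) can still go to 9. Fixed point.
4 never enters the attractor, so Adam can avoid the target forever.

Adam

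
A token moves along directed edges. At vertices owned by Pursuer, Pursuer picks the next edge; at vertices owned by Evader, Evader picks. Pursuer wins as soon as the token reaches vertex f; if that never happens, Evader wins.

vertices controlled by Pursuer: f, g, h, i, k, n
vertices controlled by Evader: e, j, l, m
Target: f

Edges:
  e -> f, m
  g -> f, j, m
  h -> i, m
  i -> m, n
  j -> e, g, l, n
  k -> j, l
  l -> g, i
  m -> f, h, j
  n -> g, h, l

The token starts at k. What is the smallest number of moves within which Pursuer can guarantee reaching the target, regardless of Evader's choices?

A0 = {f}
A1: add {g} — g (Pursuer) has g→f.
A2: add {n} — n (Pursuer) has n→g.
A3: add {i} — i (Pursuer) has i→n.
A4: add {h, l} — h (Pursuer) has h→i; l (Evader): all of {g, i} already in.
A5: add {k} — k (Pursuer) has k→l.
A6 = A5; e.g. e (Evader) can still go to m. Fixed point.
k enters the attractor at level 5, so Pursuer can force the target in 5 moves from there.

5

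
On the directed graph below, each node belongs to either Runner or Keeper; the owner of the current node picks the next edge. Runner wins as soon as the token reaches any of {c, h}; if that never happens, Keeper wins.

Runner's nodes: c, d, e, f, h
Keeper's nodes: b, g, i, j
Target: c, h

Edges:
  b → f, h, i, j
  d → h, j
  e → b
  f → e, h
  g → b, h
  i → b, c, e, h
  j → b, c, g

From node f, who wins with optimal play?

A0 = {c, h}
A1: add {d, f} — d (Runner) has d→h; f (Runner) has f→h.
A2 = A1; e.g. b (Keeper) can still go to i. Fixed point.
f ∈ A1, so Runner can force the target.

Runner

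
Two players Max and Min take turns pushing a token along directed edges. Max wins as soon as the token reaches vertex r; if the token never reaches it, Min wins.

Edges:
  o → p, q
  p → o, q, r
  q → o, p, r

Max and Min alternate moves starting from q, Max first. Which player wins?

Max

Track states (vertex, player-to-move).
A0 = {(r,Max), (r,Min)}
A1: add {(p,Max), (q,Max)}.
(q,Max) ∈ A1 ⇒ Max forces the target.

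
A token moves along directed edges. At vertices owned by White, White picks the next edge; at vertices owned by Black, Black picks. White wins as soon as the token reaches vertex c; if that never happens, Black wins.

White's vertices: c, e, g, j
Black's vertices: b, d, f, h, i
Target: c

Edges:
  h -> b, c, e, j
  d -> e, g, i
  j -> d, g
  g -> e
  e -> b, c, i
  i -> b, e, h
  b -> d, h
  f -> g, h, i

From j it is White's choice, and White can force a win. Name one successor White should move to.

g

A0 = {c}
A1: add {e} — e (White) has e→c.
A2: add {g} — g (White) has g→e.
A3: add {j} — j (White) has j→g.
A4 = A3; e.g. b (Black) can still go to d. Fixed point.
From j, successor g is in the attractor (rank 2); the other successor d is not.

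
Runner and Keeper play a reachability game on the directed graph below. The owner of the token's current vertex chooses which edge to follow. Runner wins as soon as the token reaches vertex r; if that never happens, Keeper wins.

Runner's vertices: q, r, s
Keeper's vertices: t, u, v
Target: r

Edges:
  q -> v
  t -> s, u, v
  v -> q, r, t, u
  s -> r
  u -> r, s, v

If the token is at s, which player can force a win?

Runner

A0 = {r}
A1: add {s} — s (Runner) has s→r.
A2 = A1; e.g. q (Runner) has no edge into A1. Fixed point.
s ∈ A1, so Runner can force the target.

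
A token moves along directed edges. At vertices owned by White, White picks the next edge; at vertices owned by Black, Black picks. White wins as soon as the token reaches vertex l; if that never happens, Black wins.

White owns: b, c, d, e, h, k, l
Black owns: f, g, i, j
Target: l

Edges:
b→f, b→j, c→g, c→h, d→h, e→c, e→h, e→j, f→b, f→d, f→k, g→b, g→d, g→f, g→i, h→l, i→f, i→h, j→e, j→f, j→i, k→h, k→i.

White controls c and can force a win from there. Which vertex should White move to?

h

A0 = {l}
A1: add {h} — h (White) has h→l.
A2: add {c, d, e, k} — c (White) has c→h; d (White) has d→h; e (White) has e→h; k (White) has k→h.
A3 = A2; e.g. b (White) has no edge into A2. Fixed point.
From c, successor h is in the attractor (rank 1); the other successor g is not.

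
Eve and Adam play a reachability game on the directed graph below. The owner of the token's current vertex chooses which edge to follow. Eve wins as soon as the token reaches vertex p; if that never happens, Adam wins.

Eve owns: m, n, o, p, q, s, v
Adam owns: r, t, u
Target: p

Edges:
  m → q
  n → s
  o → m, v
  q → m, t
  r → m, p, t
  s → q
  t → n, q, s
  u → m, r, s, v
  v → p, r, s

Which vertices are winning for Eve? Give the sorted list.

A0 = {p}
A1: add {v} — v (Eve) has v→p.
A2: add {o} — o (Eve) has o→v.
A3 = A2; e.g. m (Eve) has no edge into A2. Fixed point.
Eve's winning region = {o, p, v}.

o, p, v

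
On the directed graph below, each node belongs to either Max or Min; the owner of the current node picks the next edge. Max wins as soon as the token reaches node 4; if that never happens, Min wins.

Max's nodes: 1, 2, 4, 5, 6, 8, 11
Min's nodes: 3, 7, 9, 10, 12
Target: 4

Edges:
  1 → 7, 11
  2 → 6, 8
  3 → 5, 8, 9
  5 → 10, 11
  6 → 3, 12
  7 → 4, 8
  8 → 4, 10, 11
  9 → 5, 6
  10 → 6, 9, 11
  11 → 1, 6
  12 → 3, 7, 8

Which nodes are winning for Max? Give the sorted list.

1, 2, 4, 5, 7, 8, 11

A0 = {4}
A1: add {8} — 8 (Max) has 8→4.
A2: add {2, 7} — 2 (Max) has 2→8; 7 (Min): all of {4, 8} already in.
A3: add {1} — 1 (Max) has 1→7.
A4: add {11} — 11 (Max) has 11→1.
A5: add {5} — 5 (Max) has 5→11.
A6 = A5; e.g. 3 (Min) can still go to 9. Fixed point.
Max's winning region = {1, 2, 4, 5, 7, 8, 11}.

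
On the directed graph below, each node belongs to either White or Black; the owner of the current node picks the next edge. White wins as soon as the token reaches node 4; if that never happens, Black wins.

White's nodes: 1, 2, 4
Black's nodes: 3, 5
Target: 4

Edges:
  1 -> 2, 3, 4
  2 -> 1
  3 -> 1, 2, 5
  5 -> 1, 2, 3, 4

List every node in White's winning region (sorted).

A0 = {4}
A1: add {1} — 1 (White) has 1→4.
A2: add {2} — 2 (White) has 2→1.
A3 = A2; e.g. 3 (Black) can still go to 5. Fixed point.
White's winning region = {1, 2, 4}.

1, 2, 4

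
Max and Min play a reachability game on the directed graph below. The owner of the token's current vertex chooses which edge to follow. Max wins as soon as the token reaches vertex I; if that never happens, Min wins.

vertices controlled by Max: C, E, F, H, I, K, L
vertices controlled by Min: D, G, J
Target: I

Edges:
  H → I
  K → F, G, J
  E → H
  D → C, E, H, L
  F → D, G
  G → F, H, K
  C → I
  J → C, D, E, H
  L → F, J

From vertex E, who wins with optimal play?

A0 = {I}
A1: add {C, H} — C (Max) has C→I; H (Max) has H→I.
A2: add {E} — E (Max) has E→H.
A3 = A2; e.g. D (Min) can still go to L. Fixed point.
E ∈ A2, so Max can force the target.

Max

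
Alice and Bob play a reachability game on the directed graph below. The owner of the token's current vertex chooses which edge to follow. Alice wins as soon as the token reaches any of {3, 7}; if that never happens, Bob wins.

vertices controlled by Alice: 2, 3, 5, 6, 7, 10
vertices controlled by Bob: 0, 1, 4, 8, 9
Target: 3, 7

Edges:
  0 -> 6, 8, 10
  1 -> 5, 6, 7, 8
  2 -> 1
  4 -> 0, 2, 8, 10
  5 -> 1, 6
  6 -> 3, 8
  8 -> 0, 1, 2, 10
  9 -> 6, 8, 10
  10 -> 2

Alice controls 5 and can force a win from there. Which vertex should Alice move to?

A0 = {3, 7}
A1: add {6} — 6 (Alice) has 6→3.
A2: add {5} — 5 (Alice) has 5→6.
A3 = A2; e.g. 0 (Bob) can still go to 8. Fixed point.
From 5, successor 6 is in the attractor (rank 1); the other successor 1 is not.

6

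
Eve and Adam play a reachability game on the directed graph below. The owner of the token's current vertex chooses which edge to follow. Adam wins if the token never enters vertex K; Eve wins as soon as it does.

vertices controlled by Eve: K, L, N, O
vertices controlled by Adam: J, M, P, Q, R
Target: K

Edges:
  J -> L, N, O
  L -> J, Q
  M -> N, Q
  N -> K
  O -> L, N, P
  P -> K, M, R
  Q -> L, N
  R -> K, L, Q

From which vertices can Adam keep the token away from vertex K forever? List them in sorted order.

J, L, M, P, Q, R

A0 = {K}
A1: add {N} — N (Eve) has N→K.
A2: add {O} — O (Eve) has O→N.
A3 = A2; e.g. J (Adam) can still go to L. Fixed point.
Eve's attractor = {K, N, O}; Adam avoids the target exactly from the complement.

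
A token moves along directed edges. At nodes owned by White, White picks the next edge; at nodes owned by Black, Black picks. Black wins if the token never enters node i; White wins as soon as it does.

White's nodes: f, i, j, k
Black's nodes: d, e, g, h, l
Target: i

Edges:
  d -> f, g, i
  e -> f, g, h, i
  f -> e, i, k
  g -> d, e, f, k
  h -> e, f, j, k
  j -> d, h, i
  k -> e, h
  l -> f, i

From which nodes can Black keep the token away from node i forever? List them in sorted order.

d, e, g, h, k

A0 = {i}
A1: add {f, j} — f (White) has f→i; j (White) has j→i.
A2: add {l} — l (Black): all of {f, i} already in.
A3 = A2; e.g. d (Black) can still go to g. Fixed point.
White's attractor = {f, i, j, l}; Black avoids the target exactly from the complement.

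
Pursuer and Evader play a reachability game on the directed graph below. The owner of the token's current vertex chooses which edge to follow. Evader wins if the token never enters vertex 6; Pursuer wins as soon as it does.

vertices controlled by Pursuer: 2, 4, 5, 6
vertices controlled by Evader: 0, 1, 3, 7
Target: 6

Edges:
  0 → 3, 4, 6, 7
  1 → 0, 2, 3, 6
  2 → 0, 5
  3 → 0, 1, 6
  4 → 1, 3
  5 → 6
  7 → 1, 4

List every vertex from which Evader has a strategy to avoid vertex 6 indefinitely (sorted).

A0 = {6}
A1: add {5} — 5 (Pursuer) has 5→6.
A2: add {2} — 2 (Pursuer) has 2→5.
A3 = A2; e.g. 0 (Evader) can still go to 3. Fixed point.
Pursuer's attractor = {2, 5, 6}; Evader avoids the target exactly from the complement.

0, 1, 3, 4, 7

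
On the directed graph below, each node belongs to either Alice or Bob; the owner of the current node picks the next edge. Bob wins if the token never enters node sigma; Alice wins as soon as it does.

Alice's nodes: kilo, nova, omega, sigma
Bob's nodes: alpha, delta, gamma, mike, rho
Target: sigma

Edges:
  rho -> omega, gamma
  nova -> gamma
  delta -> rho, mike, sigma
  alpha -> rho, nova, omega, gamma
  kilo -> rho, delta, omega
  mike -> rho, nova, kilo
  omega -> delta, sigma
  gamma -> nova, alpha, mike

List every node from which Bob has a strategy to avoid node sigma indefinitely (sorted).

alpha, delta, gamma, mike, nova, rho

A0 = {sigma}
A1: add {omega} — omega (Alice) has omega→sigma.
A2: add {kilo} — kilo (Alice) has kilo→omega.
A3 = A2; e.g. rho (Bob) can still go to gamma. Fixed point.
Alice's attractor = {kilo, omega, sigma}; Bob avoids the target exactly from the complement.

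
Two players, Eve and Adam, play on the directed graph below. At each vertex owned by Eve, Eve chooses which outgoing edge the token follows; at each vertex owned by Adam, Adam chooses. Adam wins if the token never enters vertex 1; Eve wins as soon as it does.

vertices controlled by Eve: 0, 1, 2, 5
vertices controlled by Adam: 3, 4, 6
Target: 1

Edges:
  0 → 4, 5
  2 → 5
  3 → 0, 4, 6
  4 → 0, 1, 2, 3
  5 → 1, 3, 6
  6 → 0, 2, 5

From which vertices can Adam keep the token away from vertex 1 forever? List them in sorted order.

3, 4

A0 = {1}
A1: add {5} — 5 (Eve) has 5→1.
A2: add {0, 2} — 0 (Eve) has 0→5; 2 (Eve) has 2→5.
A3: add {6} — 6 (Adam): all of {0, 2, 5} already in.
A4 = A3; e.g. 3 (Adam) can still go to 4. Fixed point.
Eve's attractor = {0, 1, 2, 5, 6}; Adam avoids the target exactly from the complement.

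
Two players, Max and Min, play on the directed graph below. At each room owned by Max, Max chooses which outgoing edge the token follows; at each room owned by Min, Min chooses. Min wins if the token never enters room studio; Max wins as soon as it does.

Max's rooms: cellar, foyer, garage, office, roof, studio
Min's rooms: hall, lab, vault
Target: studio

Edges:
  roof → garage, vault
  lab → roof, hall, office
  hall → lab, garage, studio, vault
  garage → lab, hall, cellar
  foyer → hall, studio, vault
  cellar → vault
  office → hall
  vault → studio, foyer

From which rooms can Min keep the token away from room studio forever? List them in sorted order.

A0 = {studio}
A1: add {foyer} — foyer (Max) has foyer→studio.
A2: add {vault} — vault (Min): all of {studio, foyer} already in.
A3: add {cellar, roof} — roof (Max) has roof→vault; cellar (Max) has cellar→vault.
A4: add {garage} — garage (Max) has garage→cellar.
A5 = A4; e.g. lab (Min) can still go to hall. Fixed point.
Max's attractor = {cellar, foyer, garage, roof, studio, vault}; Min avoids the target exactly from the complement.

hall, lab, office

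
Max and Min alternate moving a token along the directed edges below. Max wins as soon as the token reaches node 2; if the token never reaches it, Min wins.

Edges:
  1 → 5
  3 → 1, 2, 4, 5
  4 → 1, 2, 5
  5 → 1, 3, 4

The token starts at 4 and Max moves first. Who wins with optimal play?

Track states (vertex, player-to-move).
A0 = {(2,Max), (2,Min)}
A1: add {(3,Max), (4,Max)}.
(4,Max) ∈ A1 ⇒ Max forces the target.

Max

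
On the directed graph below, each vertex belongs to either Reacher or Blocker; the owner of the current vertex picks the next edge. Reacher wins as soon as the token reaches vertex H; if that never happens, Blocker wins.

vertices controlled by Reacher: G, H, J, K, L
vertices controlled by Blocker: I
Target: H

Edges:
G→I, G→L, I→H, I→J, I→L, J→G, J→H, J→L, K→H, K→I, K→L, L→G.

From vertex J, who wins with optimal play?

A0 = {H}
A1: add {J, K} — J (Reacher) has J→H; K (Reacher) has K→H.
A2 = A1; e.g. G (Reacher) has no edge into A1. Fixed point.
J ∈ A1, so Reacher can force the target.

Reacher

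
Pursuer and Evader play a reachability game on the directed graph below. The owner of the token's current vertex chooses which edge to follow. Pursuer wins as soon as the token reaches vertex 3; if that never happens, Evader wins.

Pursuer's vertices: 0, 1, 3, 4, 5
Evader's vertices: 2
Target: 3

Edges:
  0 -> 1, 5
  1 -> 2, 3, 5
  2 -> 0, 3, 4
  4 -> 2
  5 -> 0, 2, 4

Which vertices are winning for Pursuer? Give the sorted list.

0, 1, 3, 5

A0 = {3}
A1: add {1} — 1 (Pursuer) has 1→3.
A2: add {0} — 0 (Pursuer) has 0→1.
A3: add {5} — 5 (Pursuer) has 5→0.
A4 = A3; e.g. 2 (Evader) can still go to 4. Fixed point.
Pursuer's winning region = {0, 1, 3, 5}.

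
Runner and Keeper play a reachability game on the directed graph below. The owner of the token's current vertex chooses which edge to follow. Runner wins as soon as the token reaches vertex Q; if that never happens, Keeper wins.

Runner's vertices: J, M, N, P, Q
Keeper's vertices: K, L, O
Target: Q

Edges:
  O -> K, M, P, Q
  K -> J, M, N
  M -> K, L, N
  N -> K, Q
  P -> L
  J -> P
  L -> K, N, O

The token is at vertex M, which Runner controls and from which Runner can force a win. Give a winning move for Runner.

A0 = {Q}
A1: add {N} — N (Runner) has N→Q.
A2: add {M} — M (Runner) has M→N.
A3 = A2; e.g. J (Runner) has no edge into A2. Fixed point.
From M, successor N is in the attractor (rank 1); the other successors K, L are not.

N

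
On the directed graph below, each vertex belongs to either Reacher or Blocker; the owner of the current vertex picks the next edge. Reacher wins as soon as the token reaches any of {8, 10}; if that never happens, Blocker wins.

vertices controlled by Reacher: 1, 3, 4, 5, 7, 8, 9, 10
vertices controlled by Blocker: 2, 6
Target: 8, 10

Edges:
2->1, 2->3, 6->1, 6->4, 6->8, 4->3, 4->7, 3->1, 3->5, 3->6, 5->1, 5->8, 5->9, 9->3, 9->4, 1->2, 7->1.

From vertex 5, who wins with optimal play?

A0 = {8, 10}
A1: add {5} — 5 (Reacher) has 5→8.
5 ∈ A1, so Reacher can force the target.

Reacher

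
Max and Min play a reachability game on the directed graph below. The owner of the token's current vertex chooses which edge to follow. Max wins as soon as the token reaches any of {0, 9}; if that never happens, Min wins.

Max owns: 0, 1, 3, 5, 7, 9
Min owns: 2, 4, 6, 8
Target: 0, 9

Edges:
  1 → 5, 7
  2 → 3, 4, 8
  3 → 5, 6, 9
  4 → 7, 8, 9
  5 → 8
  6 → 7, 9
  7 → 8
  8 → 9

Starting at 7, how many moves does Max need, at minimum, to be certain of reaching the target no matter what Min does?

2

A0 = {0, 9}
A1: add {3, 8} — 3 (Max) has 3→9; 8 (Min): all of {9} already in.
A2: add {5, 7} — 5 (Max) has 5→8; 7 (Max) has 7→8.
7 enters the attractor at level 2, so Max can force the target in 2 moves from there.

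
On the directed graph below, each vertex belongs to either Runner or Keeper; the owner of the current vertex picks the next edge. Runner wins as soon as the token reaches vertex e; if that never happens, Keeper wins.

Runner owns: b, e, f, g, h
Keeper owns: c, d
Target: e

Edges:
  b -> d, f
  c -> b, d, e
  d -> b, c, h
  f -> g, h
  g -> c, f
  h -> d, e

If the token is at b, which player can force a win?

Runner

A0 = {e}
A1: add {h} — h (Runner) has h→e.
A2: add {f} — f (Runner) has f→h.
A3: add {b, g} — b (Runner) has b→f; g (Runner) has g→f.
A4 = A3; e.g. c (Keeper) can still go to d. Fixed point.
b ∈ A3, so Runner can force the target.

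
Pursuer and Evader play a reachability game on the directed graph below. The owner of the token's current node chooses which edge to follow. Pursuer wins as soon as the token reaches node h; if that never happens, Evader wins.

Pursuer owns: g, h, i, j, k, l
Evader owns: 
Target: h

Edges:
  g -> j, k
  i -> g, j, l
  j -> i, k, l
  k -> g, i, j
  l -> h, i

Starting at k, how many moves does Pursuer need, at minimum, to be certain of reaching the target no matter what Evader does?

A0 = {h}
A1: add {l} — l (Pursuer) has l→h.
A2: add {i, j} — i (Pursuer) has i→l; j (Pursuer) has j→l.
A3: add {g, k} — g (Pursuer) has g→j; k (Pursuer) has k→i.
A3 = all vertices. Fixed point.
k enters the attractor at level 3, so Pursuer can force the target in 3 moves from there.

3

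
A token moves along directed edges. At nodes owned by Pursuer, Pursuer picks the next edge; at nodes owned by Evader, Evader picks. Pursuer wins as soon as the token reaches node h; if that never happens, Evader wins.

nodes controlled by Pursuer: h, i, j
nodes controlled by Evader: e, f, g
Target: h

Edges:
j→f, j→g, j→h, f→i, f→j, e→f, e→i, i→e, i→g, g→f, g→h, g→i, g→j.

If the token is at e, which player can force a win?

Evader

A0 = {h}
A1: add {j} — j (Pursuer) has j→h.
A2 = A1; e.g. e (Evader) can still go to f. Fixed point.
e never enters the attractor, so Evader can avoid the target forever.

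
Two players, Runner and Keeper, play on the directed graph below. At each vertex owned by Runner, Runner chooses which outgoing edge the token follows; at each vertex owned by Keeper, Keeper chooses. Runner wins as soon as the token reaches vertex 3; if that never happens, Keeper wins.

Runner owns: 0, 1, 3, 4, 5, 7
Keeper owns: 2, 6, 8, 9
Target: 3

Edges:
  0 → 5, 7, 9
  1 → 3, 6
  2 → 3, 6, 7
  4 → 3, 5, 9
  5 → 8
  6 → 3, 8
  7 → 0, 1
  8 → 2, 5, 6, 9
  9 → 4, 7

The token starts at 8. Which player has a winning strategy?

A0 = {3}
A1: add {1, 4} — 1 (Runner) has 1→3; 4 (Runner) has 4→3.
A2: add {7} — 7 (Runner) has 7→1.
A3: add {0, 9} — 0 (Runner) has 0→7; 9 (Keeper): all of {4, 7} already in.
A4 = A3; e.g. 2 (Keeper) can still go to 6. Fixed point.
8 never enters the attractor, so Keeper can avoid the target forever.

Keeper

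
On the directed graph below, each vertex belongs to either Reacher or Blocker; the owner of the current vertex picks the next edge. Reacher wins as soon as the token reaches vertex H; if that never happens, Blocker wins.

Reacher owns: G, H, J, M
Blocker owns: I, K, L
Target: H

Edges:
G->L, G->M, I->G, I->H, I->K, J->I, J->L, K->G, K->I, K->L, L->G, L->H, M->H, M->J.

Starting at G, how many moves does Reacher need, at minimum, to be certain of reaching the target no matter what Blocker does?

2

A0 = {H}
A1: add {M} — M (Reacher) has M→H.
A2: add {G} — G (Reacher) has G→M.
G enters the attractor at level 2, so Reacher can force the target in 2 moves from there.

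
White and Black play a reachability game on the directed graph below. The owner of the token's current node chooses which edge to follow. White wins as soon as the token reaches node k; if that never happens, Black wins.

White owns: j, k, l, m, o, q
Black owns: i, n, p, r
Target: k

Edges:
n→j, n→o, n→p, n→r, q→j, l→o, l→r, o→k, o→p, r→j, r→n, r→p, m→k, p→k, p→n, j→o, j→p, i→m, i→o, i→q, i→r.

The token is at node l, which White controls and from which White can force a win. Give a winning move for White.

A0 = {k}
A1: add {m, o} — m (White) has m→k; o (White) has o→k.
A2: add {j, l} — j (White) has j→o; l (White) has l→o.
A3: add {q} — q (White) has q→j.
A4 = A3; e.g. i (Black) can still go to r. Fixed point.
From l, successor o is in the attractor (rank 1); the other successor r is not.

o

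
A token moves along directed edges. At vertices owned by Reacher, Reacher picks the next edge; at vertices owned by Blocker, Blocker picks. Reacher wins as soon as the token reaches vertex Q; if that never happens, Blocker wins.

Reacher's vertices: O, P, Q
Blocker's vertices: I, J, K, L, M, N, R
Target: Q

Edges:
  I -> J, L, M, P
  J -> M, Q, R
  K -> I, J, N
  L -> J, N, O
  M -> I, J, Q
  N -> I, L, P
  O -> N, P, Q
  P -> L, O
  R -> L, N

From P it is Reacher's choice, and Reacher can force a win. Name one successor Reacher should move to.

O

A0 = {Q}
A1: add {O} — O (Reacher) has O→Q.
A2: add {P} — P (Reacher) has P→O.
A3 = A2; e.g. I (Blocker) can still go to J. Fixed point.
From P, successor O is in the attractor (rank 1); the other successor L is not.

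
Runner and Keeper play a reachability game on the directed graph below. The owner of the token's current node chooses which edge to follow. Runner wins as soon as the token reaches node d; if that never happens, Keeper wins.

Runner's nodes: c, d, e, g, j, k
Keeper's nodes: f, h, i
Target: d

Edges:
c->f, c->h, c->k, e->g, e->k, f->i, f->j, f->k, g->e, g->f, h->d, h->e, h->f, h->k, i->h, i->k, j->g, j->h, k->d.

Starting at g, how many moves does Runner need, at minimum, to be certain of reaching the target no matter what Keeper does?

A0 = {d}
A1: add {k} — k (Runner) has k→d.
A2: add {c, e} — c (Runner) has c→k; e (Runner) has e→k.
A3: add {g} — g (Runner) has g→e.
g enters the attractor at level 3, so Runner can force the target in 3 moves from there.

3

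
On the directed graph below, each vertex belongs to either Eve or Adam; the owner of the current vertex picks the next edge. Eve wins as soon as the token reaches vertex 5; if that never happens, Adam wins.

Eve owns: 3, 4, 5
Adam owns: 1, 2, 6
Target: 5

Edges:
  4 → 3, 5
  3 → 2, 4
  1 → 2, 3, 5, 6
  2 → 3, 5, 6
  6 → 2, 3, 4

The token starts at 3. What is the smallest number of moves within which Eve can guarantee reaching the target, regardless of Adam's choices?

A0 = {5}
A1: add {4} — 4 (Eve) has 4→5.
A2: add {3} — 3 (Eve) has 3→4.
A3 = A2; e.g. 1 (Adam) can still go to 2. Fixed point.
3 enters the attractor at level 2, so Eve can force the target in 2 moves from there.

2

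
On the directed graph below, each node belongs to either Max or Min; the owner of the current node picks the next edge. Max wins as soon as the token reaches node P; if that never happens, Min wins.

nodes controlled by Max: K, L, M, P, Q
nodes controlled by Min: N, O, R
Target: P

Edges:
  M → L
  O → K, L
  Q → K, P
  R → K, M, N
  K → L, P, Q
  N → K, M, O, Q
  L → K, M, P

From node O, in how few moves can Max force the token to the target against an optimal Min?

2

A0 = {P}
A1: add {K, L, Q} — K (Max) has K→P; L (Max) has L→P; Q (Max) has Q→P.
A2: add {M, O} — M (Max) has M→L; O (Min): all of {K, L} already in.
O enters the attractor at level 2, so Max can force the target in 2 moves from there.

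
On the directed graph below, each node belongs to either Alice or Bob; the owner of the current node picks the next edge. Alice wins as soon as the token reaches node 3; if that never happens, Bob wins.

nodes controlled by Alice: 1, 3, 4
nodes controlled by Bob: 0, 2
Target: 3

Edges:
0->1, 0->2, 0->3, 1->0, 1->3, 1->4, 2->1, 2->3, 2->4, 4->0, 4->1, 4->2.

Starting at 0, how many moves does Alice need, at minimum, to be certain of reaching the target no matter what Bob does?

4

A0 = {3}
A1: add {1} — 1 (Alice) has 1→3.
A2: add {4} — 4 (Alice) has 4→1.
A3: add {2} — 2 (Bob): all of {1, 3, 4} already in.
A4: add {0} — 0 (Bob): all of {1, 2, 3} already in.
A4 = all vertices. Fixed point.
0 enters the attractor at level 4, so Alice can force the target in 4 moves from there.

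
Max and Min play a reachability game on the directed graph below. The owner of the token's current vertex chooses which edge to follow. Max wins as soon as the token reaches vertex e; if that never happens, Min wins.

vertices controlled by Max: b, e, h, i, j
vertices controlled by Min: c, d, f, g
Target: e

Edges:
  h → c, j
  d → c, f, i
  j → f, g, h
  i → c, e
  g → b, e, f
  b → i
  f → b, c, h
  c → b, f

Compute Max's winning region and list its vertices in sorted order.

b, e, i

A0 = {e}
A1: add {i} — i (Max) has i→e.
A2: add {b} — b (Max) has b→i.
A3 = A2; e.g. c (Min) can still go to f. Fixed point.
Max's winning region = {b, e, i}.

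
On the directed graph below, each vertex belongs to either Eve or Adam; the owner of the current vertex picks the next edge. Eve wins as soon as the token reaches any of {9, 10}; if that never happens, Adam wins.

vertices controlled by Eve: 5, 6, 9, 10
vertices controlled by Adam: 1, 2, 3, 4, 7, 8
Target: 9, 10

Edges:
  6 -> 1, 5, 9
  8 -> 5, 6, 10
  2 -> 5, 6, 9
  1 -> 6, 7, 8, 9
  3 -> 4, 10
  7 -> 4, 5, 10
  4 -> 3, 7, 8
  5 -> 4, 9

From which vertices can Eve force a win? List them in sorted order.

A0 = {9, 10}
A1: add {5, 6} — 5 (Eve) has 5→9; 6 (Eve) has 6→9.
A2: add {2, 8} — 2 (Adam): all of {5, 6, 9} already in; 8 (Adam): all of {5, 6, 10} already in.
A3 = A2; e.g. 1 (Adam) can still go to 7. Fixed point.
Eve's winning region = {2, 5, 6, 8, 9, 10}.

2, 5, 6, 8, 9, 10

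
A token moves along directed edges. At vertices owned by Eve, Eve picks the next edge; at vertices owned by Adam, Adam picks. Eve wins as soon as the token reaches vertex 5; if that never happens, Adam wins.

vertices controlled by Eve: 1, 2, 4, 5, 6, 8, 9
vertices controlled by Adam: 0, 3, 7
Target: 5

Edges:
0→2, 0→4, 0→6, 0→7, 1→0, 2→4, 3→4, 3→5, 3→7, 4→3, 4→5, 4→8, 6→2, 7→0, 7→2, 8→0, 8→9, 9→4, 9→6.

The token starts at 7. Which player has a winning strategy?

Adam

A0 = {5}
A1: add {4} — 4 (Eve) has 4→5.
A2: add {2, 9} — 2 (Eve) has 2→4; 9 (Eve) has 9→4.
A3: add {6, 8} — 6 (Eve) has 6→2; 8 (Eve) has 8→9.
A4 = A3; e.g. 0 (Adam) can still go to 7. Fixed point.
7 never enters the attractor, so Adam can avoid the target forever.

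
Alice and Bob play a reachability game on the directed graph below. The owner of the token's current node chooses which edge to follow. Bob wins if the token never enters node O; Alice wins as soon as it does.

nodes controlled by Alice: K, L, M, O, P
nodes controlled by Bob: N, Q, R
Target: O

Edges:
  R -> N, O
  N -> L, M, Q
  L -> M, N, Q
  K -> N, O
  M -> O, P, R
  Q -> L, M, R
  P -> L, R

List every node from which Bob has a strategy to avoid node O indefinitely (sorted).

N, Q, R

A0 = {O}
A1: add {K, M} — K (Alice) has K→O; M (Alice) has M→O.
A2: add {L} — L (Alice) has L→M.
A3: add {P} — P (Alice) has P→L.
A4 = A3; e.g. N (Bob) can still go to Q. Fixed point.
Alice's attractor = {K, L, M, O, P}; Bob avoids the target exactly from the complement.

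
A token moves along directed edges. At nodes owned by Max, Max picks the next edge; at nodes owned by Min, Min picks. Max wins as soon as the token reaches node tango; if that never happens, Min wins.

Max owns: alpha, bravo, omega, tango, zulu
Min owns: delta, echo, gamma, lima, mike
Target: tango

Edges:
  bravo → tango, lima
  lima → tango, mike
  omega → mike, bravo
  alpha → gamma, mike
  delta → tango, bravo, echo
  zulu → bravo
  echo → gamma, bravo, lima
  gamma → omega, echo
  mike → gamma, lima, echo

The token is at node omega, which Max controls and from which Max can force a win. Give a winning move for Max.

bravo

A0 = {tango}
A1: add {bravo} — bravo (Max) has bravo→tango.
A2: add {omega, zulu} — zulu (Max) has zulu→bravo; omega (Max) has omega→bravo.
A3 = A2; e.g. alpha (Max) has no edge into A2. Fixed point.
From omega, successor bravo is in the attractor (rank 1); the other successor mike is not.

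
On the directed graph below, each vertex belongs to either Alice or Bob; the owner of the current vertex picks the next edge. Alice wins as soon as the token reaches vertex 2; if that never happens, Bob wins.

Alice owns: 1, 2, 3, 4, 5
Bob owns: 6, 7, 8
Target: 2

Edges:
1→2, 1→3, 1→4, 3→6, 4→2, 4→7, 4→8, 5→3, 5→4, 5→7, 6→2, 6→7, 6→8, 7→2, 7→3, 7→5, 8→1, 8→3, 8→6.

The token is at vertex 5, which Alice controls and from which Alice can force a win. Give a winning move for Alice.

A0 = {2}
A1: add {1, 4} — 1 (Alice) has 1→2; 4 (Alice) has 4→2.
A2: add {5} — 5 (Alice) has 5→4.
A3 = A2; e.g. 3 (Alice) has no edge into A2. Fixed point.
From 5, successor 4 is in the attractor (rank 1); the other successors 3, 7 are not.

4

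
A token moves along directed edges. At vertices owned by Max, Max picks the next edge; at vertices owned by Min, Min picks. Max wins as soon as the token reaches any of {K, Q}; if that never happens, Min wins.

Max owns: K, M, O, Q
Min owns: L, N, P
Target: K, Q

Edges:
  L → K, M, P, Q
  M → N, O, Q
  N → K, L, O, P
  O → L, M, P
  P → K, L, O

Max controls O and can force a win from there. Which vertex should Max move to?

M

A0 = {K, Q}
A1: add {M} — M (Max) has M→Q.
A2: add {O} — O (Max) has O→M.
A3 = A2; e.g. L (Min) can still go to P. Fixed point.
From O, successor M is in the attractor (rank 1); the other successors L, P are not.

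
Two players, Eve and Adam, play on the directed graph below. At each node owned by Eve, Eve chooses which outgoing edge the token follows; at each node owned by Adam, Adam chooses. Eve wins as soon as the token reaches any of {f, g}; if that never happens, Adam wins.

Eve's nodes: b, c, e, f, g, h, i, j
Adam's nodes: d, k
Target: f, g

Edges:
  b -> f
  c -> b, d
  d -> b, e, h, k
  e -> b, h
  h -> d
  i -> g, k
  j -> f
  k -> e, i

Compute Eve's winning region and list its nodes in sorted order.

A0 = {f, g}
A1: add {b, i, j} — b (Eve) has b→f; i (Eve) has i→g; j (Eve) has j→f.
A2: add {c, e} — c (Eve) has c→b; e (Eve) has e→b.
A3: add {k} — k (Adam): all of {e, i} already in.
A4 = A3; e.g. d (Adam) can still go to h. Fixed point.
Eve's winning region = {b, c, e, f, g, i, j, k}.

b, c, e, f, g, i, j, k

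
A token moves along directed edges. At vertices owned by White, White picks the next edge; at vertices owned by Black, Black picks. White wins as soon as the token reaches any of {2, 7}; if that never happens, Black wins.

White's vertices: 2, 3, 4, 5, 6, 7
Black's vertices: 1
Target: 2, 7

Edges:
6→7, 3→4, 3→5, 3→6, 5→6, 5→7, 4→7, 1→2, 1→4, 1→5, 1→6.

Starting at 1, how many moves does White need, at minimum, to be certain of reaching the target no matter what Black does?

2

A0 = {2, 7}
A1: add {4, 5, 6} — 4 (White) has 4→7; 5 (White) has 5→7; 6 (White) has 6→7.
A2: add {1, 3} — 1 (Black): all of {2, 4, 5, 6} already in; 3 (White) has 3→4.
A2 = all vertices. Fixed point.
1 enters the attractor at level 2, so White can force the target in 2 moves from there.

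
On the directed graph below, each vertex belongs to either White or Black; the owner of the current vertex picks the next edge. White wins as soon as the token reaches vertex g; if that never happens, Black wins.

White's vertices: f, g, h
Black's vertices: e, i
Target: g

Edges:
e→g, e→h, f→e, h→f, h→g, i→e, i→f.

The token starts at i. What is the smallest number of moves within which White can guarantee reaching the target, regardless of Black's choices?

A0 = {g}
A1: add {h} — h (White) has h→g.
A2: add {e} — e (Black): all of {g, h} already in.
A3: add {f} — f (White) has f→e.
A4: add {i} — i (Black): all of {e, f} already in.
A4 = all vertices. Fixed point.
i enters the attractor at level 4, so White can force the target in 4 moves from there.

4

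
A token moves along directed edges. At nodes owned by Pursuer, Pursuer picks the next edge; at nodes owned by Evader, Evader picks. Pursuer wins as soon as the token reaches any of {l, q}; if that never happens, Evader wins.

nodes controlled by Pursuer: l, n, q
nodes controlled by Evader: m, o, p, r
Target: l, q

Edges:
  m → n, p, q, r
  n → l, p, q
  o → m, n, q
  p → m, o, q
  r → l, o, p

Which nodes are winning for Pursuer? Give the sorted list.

A0 = {l, q}
A1: add {n} — n (Pursuer) has n→l.
A2 = A1; e.g. m (Evader) can still go to p. Fixed point.
Pursuer's winning region = {l, n, q}.

l, n, q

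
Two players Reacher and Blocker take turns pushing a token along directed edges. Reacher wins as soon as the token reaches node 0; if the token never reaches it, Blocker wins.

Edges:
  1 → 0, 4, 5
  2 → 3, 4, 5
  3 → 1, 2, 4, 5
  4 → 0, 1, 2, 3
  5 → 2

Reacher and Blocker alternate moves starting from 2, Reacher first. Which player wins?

Blocker

Track states (vertex, player-to-move).
A0 = {(0,Reacher), (0,Blocker)}
A1: add {(1,Reacher), (4,Reacher)}.
A2 = A1; e.g. (1,Blocker) stays out. (2,Reacher) never enters ⇒ Blocker avoids the target.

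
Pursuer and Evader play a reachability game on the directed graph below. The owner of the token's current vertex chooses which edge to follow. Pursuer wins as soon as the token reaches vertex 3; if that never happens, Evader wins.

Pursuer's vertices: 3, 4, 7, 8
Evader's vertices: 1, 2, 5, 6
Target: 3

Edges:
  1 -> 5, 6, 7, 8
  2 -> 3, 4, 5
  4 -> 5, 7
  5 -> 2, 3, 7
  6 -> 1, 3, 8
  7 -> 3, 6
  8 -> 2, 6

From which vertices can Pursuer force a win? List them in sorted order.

3, 4, 7

A0 = {3}
A1: add {7} — 7 (Pursuer) has 7→3.
A2: add {4} — 4 (Pursuer) has 4→7.
A3 = A2; e.g. 1 (Evader) can still go to 5. Fixed point.
Pursuer's winning region = {3, 4, 7}.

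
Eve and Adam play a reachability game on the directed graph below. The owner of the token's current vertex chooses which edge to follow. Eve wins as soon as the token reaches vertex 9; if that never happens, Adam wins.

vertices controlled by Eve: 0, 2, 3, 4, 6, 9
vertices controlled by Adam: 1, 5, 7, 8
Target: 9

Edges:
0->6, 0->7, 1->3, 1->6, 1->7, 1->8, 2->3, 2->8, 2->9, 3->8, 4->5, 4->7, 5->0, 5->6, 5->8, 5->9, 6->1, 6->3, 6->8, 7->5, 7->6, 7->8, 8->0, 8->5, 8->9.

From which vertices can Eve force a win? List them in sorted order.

2, 9

A0 = {9}
A1: add {2} — 2 (Eve) has 2→9.
A2 = A1; e.g. 0 (Eve) has no edge into A1. Fixed point.
Eve's winning region = {2, 9}.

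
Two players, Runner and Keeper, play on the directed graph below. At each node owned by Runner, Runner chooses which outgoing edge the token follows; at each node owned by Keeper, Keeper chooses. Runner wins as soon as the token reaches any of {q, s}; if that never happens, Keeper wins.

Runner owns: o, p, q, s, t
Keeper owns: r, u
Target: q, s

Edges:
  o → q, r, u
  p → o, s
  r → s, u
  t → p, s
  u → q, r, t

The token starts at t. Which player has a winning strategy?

A0 = {q, s}
A1: add {o, p, t} — o (Runner) has o→q; p (Runner) has p→s; t (Runner) has t→s.
A2 = A1; e.g. r (Keeper) can still go to u. Fixed point.
t ∈ A1, so Runner can force the target.

Runner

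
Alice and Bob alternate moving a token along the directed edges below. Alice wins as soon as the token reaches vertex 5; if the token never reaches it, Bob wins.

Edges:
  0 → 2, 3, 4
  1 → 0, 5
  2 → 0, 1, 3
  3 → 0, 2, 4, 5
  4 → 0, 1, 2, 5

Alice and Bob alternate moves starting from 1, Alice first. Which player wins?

Alice

Track states (vertex, player-to-move).
A0 = {(5,Alice), (5,Bob)}
A1: add {(1,Alice), (3,Alice), (4,Alice)}.
(1,Alice) ∈ A1 ⇒ Alice forces the target.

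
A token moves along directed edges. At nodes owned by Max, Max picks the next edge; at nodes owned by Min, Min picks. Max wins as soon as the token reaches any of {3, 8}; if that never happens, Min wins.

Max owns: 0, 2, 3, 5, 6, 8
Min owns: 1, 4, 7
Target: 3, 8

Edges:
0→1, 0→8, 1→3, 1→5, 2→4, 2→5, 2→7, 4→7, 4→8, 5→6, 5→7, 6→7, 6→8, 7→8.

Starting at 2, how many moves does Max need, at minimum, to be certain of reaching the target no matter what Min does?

A0 = {3, 8}
A1: add {0, 6, 7} — 0 (Max) has 0→8; 6 (Max) has 6→8; 7 (Min): all of {8} already in.
A2: add {2, 4, 5} — 2 (Max) has 2→7; 4 (Min): all of {7, 8} already in; 5 (Max) has 5→6.
2 enters the attractor at level 2, so Max can force the target in 2 moves from there.

2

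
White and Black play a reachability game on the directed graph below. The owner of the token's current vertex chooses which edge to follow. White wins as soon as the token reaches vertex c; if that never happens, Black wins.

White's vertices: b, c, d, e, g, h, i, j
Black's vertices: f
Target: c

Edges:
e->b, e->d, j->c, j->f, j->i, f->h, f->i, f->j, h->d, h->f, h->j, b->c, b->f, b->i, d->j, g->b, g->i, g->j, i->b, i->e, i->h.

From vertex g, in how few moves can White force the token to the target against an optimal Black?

2

A0 = {c}
A1: add {b, j} — b (White) has b→c; j (White) has j→c.
A2: add {d, e, g, h, i} — d (White) has d→j; e (White) has e→b; g (White) has g→b; h (White) has h→j; i (White) has i→b.
g enters the attractor at level 2, so White can force the target in 2 moves from there.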